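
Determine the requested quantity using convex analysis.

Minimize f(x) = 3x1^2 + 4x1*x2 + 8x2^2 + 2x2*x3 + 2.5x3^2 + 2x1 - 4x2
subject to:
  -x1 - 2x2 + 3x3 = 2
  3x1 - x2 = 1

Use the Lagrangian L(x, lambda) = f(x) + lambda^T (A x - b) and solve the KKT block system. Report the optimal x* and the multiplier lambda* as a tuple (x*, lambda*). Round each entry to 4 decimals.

Form the Lagrangian:
  L(x, lambda) = (1/2) x^T Q x + c^T x + lambda^T (A x - b)
Stationarity (grad_x L = 0): Q x + c + A^T lambda = 0.
Primal feasibility: A x = b.

This gives the KKT block system:
  [ Q   A^T ] [ x     ]   [-c ]
  [ A    0  ] [ lambda ] = [ b ]

Solving the linear system:
  x*      = (0.2908, -0.1275, 0.6786)
  lambda* = (-1.046, -1.427)
  f(x*)   = 2.3054

x* = (0.2908, -0.1275, 0.6786), lambda* = (-1.046, -1.427)


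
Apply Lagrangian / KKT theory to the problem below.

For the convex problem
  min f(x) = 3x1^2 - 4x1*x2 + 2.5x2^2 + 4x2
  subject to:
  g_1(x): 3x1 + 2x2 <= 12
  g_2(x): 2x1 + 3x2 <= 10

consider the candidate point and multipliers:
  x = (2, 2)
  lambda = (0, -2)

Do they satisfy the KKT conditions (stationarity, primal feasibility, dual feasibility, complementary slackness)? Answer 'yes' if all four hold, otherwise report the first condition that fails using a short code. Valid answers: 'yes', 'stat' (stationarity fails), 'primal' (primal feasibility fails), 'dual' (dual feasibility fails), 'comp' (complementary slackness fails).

Gradient of f: grad f(x) = Q x + c = (4, 6)
Constraint values g_i(x) = a_i^T x - b_i:
  g_1((2, 2)) = -2
  g_2((2, 2)) = 0
Stationarity residual: grad f(x) + sum_i lambda_i a_i = (0, 0)
  -> stationarity OK
Primal feasibility (all g_i <= 0): OK
Dual feasibility (all lambda_i >= 0): FAILS
Complementary slackness (lambda_i * g_i(x) = 0 for all i): OK

Verdict: the first failing condition is dual_feasibility -> dual.

dual


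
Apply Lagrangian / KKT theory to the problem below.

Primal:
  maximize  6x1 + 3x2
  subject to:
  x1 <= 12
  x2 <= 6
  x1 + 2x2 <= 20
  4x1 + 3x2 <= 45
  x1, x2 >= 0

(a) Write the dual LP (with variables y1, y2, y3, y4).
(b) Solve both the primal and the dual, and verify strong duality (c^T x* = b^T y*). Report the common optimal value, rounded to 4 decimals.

The standard primal-dual pair for 'max c^T x s.t. A x <= b, x >= 0' is:
  Dual:  min b^T y  s.t.  A^T y >= c,  y >= 0.

So the dual LP is:
  minimize  12y1 + 6y2 + 20y3 + 45y4
  subject to:
    y1 + y3 + 4y4 >= 6
    y2 + 2y3 + 3y4 >= 3
    y1, y2, y3, y4 >= 0

Solving the primal: x* = (11.25, 0).
  primal value c^T x* = 67.5.
Solving the dual: y* = (0, 0, 0, 1.5).
  dual value b^T y* = 67.5.
Strong duality: c^T x* = b^T y*. Confirmed.

67.5


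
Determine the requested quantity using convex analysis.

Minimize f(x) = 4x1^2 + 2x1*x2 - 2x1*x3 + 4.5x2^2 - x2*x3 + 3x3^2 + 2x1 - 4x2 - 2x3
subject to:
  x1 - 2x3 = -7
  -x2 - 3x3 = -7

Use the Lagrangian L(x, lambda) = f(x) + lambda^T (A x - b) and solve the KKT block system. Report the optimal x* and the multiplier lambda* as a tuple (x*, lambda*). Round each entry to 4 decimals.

Form the Lagrangian:
  L(x, lambda) = (1/2) x^T Q x + c^T x + lambda^T (A x - b)
Stationarity (grad_x L = 0): Q x + c + A^T lambda = 0.
Primal feasibility: A x = b.

This gives the KKT block system:
  [ Q   A^T ] [ x     ]   [-c ]
  [ A    0  ] [ lambda ] = [ b ]

Solving the linear system:
  x*      = (-2.4839, 0.2258, 2.2581)
  lambda* = (21.9355, -9.1935)
  f(x*)   = 39.4032

x* = (-2.4839, 0.2258, 2.2581), lambda* = (21.9355, -9.1935)


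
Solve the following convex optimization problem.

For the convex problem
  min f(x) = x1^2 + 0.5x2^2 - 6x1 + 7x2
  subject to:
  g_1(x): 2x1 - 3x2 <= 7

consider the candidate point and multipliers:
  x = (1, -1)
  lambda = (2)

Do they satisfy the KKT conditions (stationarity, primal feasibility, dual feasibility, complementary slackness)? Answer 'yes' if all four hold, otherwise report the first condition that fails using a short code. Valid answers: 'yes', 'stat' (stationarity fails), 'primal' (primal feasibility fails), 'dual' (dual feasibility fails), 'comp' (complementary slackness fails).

Gradient of f: grad f(x) = Q x + c = (-4, 6)
Constraint values g_i(x) = a_i^T x - b_i:
  g_1((1, -1)) = -2
Stationarity residual: grad f(x) + sum_i lambda_i a_i = (0, 0)
  -> stationarity OK
Primal feasibility (all g_i <= 0): OK
Dual feasibility (all lambda_i >= 0): OK
Complementary slackness (lambda_i * g_i(x) = 0 for all i): FAILS

Verdict: the first failing condition is complementary_slackness -> comp.

comp


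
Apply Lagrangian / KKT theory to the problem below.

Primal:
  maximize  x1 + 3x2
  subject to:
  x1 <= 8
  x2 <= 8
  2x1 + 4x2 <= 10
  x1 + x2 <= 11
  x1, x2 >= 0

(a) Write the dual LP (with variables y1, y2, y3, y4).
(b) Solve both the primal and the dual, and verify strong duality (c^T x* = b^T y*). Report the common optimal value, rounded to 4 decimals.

The standard primal-dual pair for 'max c^T x s.t. A x <= b, x >= 0' is:
  Dual:  min b^T y  s.t.  A^T y >= c,  y >= 0.

So the dual LP is:
  minimize  8y1 + 8y2 + 10y3 + 11y4
  subject to:
    y1 + 2y3 + y4 >= 1
    y2 + 4y3 + y4 >= 3
    y1, y2, y3, y4 >= 0

Solving the primal: x* = (0, 2.5).
  primal value c^T x* = 7.5.
Solving the dual: y* = (0, 0, 0.75, 0).
  dual value b^T y* = 7.5.
Strong duality: c^T x* = b^T y*. Confirmed.

7.5


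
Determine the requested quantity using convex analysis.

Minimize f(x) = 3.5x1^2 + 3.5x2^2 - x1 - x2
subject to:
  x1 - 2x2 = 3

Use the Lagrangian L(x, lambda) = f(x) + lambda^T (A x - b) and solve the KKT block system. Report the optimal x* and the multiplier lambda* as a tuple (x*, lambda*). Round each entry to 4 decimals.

Form the Lagrangian:
  L(x, lambda) = (1/2) x^T Q x + c^T x + lambda^T (A x - b)
Stationarity (grad_x L = 0): Q x + c + A^T lambda = 0.
Primal feasibility: A x = b.

This gives the KKT block system:
  [ Q   A^T ] [ x     ]   [-c ]
  [ A    0  ] [ lambda ] = [ b ]

Solving the linear system:
  x*      = (0.7714, -1.1143)
  lambda* = (-4.4)
  f(x*)   = 6.7714

x* = (0.7714, -1.1143), lambda* = (-4.4)


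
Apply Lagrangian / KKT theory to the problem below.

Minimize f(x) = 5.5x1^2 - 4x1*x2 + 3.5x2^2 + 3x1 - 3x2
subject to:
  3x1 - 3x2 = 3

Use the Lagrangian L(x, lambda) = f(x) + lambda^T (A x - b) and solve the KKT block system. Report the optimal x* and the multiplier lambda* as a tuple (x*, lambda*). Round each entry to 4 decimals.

Form the Lagrangian:
  L(x, lambda) = (1/2) x^T Q x + c^T x + lambda^T (A x - b)
Stationarity (grad_x L = 0): Q x + c + A^T lambda = 0.
Primal feasibility: A x = b.

This gives the KKT block system:
  [ Q   A^T ] [ x     ]   [-c ]
  [ A    0  ] [ lambda ] = [ b ]

Solving the linear system:
  x*      = (0.3, -0.7)
  lambda* = (-3.0333)
  f(x*)   = 6.05

x* = (0.3, -0.7), lambda* = (-3.0333)


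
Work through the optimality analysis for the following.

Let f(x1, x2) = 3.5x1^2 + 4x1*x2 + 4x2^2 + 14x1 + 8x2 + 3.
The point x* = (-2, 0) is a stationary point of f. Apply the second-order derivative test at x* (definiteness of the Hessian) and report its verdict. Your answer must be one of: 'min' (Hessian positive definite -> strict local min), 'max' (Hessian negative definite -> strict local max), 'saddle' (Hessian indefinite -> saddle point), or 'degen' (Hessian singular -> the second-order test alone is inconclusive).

Compute the Hessian H = grad^2 f:
  H = [[7, 4], [4, 8]]
Verify stationarity: grad f(x*) = H x* + g = (0, 0).
Eigenvalues of H: 3.4689, 11.5311.
Both eigenvalues > 0, so H is positive definite -> x* is a strict local min.

min


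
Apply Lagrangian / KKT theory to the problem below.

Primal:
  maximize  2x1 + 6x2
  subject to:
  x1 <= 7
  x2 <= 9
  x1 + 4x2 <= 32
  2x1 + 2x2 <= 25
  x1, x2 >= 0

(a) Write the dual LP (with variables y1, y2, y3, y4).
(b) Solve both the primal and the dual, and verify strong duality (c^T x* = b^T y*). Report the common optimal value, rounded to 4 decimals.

The standard primal-dual pair for 'max c^T x s.t. A x <= b, x >= 0' is:
  Dual:  min b^T y  s.t.  A^T y >= c,  y >= 0.

So the dual LP is:
  minimize  7y1 + 9y2 + 32y3 + 25y4
  subject to:
    y1 + y3 + 2y4 >= 2
    y2 + 4y3 + 2y4 >= 6
    y1, y2, y3, y4 >= 0

Solving the primal: x* = (6, 6.5).
  primal value c^T x* = 51.
Solving the dual: y* = (0, 0, 1.3333, 0.3333).
  dual value b^T y* = 51.
Strong duality: c^T x* = b^T y*. Confirmed.

51


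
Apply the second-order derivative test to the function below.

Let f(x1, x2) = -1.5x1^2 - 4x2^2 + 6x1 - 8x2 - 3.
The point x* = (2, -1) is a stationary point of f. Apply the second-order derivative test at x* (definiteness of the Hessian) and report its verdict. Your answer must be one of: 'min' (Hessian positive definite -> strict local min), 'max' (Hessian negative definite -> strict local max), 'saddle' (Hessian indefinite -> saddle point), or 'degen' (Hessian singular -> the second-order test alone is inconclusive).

Compute the Hessian H = grad^2 f:
  H = [[-3, 0], [0, -8]]
Verify stationarity: grad f(x*) = H x* + g = (0, 0).
Eigenvalues of H: -8, -3.
Both eigenvalues < 0, so H is negative definite -> x* is a strict local max.

max


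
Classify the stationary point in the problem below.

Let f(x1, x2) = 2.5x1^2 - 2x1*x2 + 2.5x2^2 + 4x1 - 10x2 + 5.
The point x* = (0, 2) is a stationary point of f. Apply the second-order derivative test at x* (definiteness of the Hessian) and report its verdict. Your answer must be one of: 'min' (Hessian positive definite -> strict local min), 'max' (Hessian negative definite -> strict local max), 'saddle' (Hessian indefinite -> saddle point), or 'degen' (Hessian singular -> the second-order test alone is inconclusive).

Compute the Hessian H = grad^2 f:
  H = [[5, -2], [-2, 5]]
Verify stationarity: grad f(x*) = H x* + g = (0, 0).
Eigenvalues of H: 3, 7.
Both eigenvalues > 0, so H is positive definite -> x* is a strict local min.

min


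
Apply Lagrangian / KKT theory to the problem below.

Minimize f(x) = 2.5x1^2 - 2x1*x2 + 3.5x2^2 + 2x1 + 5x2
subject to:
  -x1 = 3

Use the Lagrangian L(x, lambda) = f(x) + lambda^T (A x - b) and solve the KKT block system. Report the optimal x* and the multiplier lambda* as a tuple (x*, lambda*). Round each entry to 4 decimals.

Form the Lagrangian:
  L(x, lambda) = (1/2) x^T Q x + c^T x + lambda^T (A x - b)
Stationarity (grad_x L = 0): Q x + c + A^T lambda = 0.
Primal feasibility: A x = b.

This gives the KKT block system:
  [ Q   A^T ] [ x     ]   [-c ]
  [ A    0  ] [ lambda ] = [ b ]

Solving the linear system:
  x*      = (-3, -1.5714)
  lambda* = (-9.8571)
  f(x*)   = 7.8571

x* = (-3, -1.5714), lambda* = (-9.8571)


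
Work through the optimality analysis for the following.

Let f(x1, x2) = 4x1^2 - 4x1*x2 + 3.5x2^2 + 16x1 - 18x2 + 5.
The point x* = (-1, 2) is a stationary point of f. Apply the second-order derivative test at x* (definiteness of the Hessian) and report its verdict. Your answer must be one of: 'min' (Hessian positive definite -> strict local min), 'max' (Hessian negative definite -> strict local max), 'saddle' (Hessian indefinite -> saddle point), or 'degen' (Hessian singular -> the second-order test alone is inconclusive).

Compute the Hessian H = grad^2 f:
  H = [[8, -4], [-4, 7]]
Verify stationarity: grad f(x*) = H x* + g = (0, 0).
Eigenvalues of H: 3.4689, 11.5311.
Both eigenvalues > 0, so H is positive definite -> x* is a strict local min.

min


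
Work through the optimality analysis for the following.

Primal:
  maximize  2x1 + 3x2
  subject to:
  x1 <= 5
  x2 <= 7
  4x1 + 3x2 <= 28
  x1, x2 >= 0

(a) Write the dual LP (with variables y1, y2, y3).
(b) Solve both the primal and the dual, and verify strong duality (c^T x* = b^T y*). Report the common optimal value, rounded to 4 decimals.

The standard primal-dual pair for 'max c^T x s.t. A x <= b, x >= 0' is:
  Dual:  min b^T y  s.t.  A^T y >= c,  y >= 0.

So the dual LP is:
  minimize  5y1 + 7y2 + 28y3
  subject to:
    y1 + 4y3 >= 2
    y2 + 3y3 >= 3
    y1, y2, y3 >= 0

Solving the primal: x* = (1.75, 7).
  primal value c^T x* = 24.5.
Solving the dual: y* = (0, 1.5, 0.5).
  dual value b^T y* = 24.5.
Strong duality: c^T x* = b^T y*. Confirmed.

24.5


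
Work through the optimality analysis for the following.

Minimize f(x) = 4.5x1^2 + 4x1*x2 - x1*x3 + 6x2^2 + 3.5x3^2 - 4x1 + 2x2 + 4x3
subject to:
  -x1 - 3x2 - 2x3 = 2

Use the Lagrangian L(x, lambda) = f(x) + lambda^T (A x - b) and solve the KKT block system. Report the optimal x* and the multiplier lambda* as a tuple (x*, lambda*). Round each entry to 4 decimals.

Form the Lagrangian:
  L(x, lambda) = (1/2) x^T Q x + c^T x + lambda^T (A x - b)
Stationarity (grad_x L = 0): Q x + c + A^T lambda = 0.
Primal feasibility: A x = b.

This gives the KKT block system:
  [ Q   A^T ] [ x     ]   [-c ]
  [ A    0  ] [ lambda ] = [ b ]

Solving the linear system:
  x*      = (0.5297, -0.4394, -0.6057)
  lambda* = (-0.3848)
  f(x*)   = -2.3254

x* = (0.5297, -0.4394, -0.6057), lambda* = (-0.3848)


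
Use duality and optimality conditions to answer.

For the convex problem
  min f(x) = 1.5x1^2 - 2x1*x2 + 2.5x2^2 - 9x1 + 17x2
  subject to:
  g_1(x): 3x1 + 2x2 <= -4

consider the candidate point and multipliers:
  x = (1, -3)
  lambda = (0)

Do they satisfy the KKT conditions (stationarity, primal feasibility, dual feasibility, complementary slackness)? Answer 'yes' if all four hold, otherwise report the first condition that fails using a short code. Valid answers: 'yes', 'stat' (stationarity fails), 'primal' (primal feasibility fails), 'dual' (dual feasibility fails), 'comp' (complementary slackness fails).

Gradient of f: grad f(x) = Q x + c = (0, 0)
Constraint values g_i(x) = a_i^T x - b_i:
  g_1((1, -3)) = 1
Stationarity residual: grad f(x) + sum_i lambda_i a_i = (0, 0)
  -> stationarity OK
Primal feasibility (all g_i <= 0): FAILS
Dual feasibility (all lambda_i >= 0): OK
Complementary slackness (lambda_i * g_i(x) = 0 for all i): OK

Verdict: the first failing condition is primal_feasibility -> primal.

primal


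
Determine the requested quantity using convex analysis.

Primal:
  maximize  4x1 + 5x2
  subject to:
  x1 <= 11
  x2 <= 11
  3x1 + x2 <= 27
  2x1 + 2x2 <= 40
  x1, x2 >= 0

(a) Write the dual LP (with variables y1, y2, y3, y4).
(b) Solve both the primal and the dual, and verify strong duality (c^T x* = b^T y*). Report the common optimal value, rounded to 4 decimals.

The standard primal-dual pair for 'max c^T x s.t. A x <= b, x >= 0' is:
  Dual:  min b^T y  s.t.  A^T y >= c,  y >= 0.

So the dual LP is:
  minimize  11y1 + 11y2 + 27y3 + 40y4
  subject to:
    y1 + 3y3 + 2y4 >= 4
    y2 + y3 + 2y4 >= 5
    y1, y2, y3, y4 >= 0

Solving the primal: x* = (5.3333, 11).
  primal value c^T x* = 76.3333.
Solving the dual: y* = (0, 3.6667, 1.3333, 0).
  dual value b^T y* = 76.3333.
Strong duality: c^T x* = b^T y*. Confirmed.

76.3333


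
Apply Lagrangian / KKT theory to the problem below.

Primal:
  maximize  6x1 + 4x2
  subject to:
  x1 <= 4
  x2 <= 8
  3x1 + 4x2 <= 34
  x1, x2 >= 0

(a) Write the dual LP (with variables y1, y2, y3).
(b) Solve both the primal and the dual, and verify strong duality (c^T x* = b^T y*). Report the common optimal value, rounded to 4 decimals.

The standard primal-dual pair for 'max c^T x s.t. A x <= b, x >= 0' is:
  Dual:  min b^T y  s.t.  A^T y >= c,  y >= 0.

So the dual LP is:
  minimize  4y1 + 8y2 + 34y3
  subject to:
    y1 + 3y3 >= 6
    y2 + 4y3 >= 4
    y1, y2, y3 >= 0

Solving the primal: x* = (4, 5.5).
  primal value c^T x* = 46.
Solving the dual: y* = (3, 0, 1).
  dual value b^T y* = 46.
Strong duality: c^T x* = b^T y*. Confirmed.

46


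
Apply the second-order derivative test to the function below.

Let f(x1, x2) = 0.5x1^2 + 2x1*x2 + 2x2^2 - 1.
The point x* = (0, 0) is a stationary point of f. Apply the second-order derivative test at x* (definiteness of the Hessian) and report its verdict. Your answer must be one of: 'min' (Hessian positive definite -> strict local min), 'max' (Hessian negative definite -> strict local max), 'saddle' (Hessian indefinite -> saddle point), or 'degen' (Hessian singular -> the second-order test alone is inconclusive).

Compute the Hessian H = grad^2 f:
  H = [[1, 2], [2, 4]]
Verify stationarity: grad f(x*) = H x* + g = (0, 0).
Eigenvalues of H: 0, 5.
H has a zero eigenvalue (singular; positive semidefinite but not definite), so H is neither positive definite, negative definite, nor indefinite. The second-order test alone is inconclusive -> degen.
(Indeed, f is constant along the null direction of H through x*, so x* is not a strict local extremum.)

degen


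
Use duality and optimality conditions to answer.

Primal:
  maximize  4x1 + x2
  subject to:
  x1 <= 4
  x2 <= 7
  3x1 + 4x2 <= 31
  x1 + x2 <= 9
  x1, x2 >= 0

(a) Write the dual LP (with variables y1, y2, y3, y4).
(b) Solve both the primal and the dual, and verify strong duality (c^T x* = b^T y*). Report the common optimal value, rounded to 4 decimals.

The standard primal-dual pair for 'max c^T x s.t. A x <= b, x >= 0' is:
  Dual:  min b^T y  s.t.  A^T y >= c,  y >= 0.

So the dual LP is:
  minimize  4y1 + 7y2 + 31y3 + 9y4
  subject to:
    y1 + 3y3 + y4 >= 4
    y2 + 4y3 + y4 >= 1
    y1, y2, y3, y4 >= 0

Solving the primal: x* = (4, 4.75).
  primal value c^T x* = 20.75.
Solving the dual: y* = (3.25, 0, 0.25, 0).
  dual value b^T y* = 20.75.
Strong duality: c^T x* = b^T y*. Confirmed.

20.75


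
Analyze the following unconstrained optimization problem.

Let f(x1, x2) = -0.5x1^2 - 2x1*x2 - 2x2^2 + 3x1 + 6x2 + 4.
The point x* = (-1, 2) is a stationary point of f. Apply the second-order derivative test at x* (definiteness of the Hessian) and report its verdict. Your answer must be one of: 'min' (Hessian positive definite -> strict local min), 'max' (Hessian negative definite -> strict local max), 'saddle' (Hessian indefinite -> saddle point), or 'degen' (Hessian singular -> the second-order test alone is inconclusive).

Compute the Hessian H = grad^2 f:
  H = [[-1, -2], [-2, -4]]
Verify stationarity: grad f(x*) = H x* + g = (0, 0).
Eigenvalues of H: -5, 0.
H has a zero eigenvalue (singular; negative semidefinite but not definite), so H is neither positive definite, negative definite, nor indefinite. The second-order test alone is inconclusive -> degen.
(Indeed, f is constant along the null direction of H through x*, so x* is not a strict local extremum.)

degen


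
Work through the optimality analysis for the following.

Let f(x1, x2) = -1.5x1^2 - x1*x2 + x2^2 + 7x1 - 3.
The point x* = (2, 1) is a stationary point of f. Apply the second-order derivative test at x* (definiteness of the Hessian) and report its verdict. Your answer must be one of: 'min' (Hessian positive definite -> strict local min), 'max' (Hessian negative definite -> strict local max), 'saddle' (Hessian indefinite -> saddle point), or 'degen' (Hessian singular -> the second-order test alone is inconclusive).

Compute the Hessian H = grad^2 f:
  H = [[-3, -1], [-1, 2]]
Verify stationarity: grad f(x*) = H x* + g = (0, 0).
Eigenvalues of H: -3.1926, 2.1926.
Eigenvalues have mixed signs, so H is indefinite -> x* is a saddle point.

saddle


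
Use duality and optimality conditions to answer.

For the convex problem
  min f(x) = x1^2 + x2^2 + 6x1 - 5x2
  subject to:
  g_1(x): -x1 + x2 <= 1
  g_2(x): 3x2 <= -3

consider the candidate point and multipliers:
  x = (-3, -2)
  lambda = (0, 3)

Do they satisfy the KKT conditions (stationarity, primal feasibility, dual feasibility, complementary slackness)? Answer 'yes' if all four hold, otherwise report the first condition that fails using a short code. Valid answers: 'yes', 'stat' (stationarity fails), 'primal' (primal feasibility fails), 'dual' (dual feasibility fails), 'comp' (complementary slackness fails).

Gradient of f: grad f(x) = Q x + c = (0, -9)
Constraint values g_i(x) = a_i^T x - b_i:
  g_1((-3, -2)) = 0
  g_2((-3, -2)) = -3
Stationarity residual: grad f(x) + sum_i lambda_i a_i = (0, 0)
  -> stationarity OK
Primal feasibility (all g_i <= 0): OK
Dual feasibility (all lambda_i >= 0): OK
Complementary slackness (lambda_i * g_i(x) = 0 for all i): FAILS

Verdict: the first failing condition is complementary_slackness -> comp.

comp


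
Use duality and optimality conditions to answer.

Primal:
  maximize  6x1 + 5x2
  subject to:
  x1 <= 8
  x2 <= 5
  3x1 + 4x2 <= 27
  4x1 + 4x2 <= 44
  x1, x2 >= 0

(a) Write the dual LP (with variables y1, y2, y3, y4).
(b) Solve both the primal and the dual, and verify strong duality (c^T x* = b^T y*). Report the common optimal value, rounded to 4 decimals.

The standard primal-dual pair for 'max c^T x s.t. A x <= b, x >= 0' is:
  Dual:  min b^T y  s.t.  A^T y >= c,  y >= 0.

So the dual LP is:
  minimize  8y1 + 5y2 + 27y3 + 44y4
  subject to:
    y1 + 3y3 + 4y4 >= 6
    y2 + 4y3 + 4y4 >= 5
    y1, y2, y3, y4 >= 0

Solving the primal: x* = (8, 0.75).
  primal value c^T x* = 51.75.
Solving the dual: y* = (2.25, 0, 1.25, 0).
  dual value b^T y* = 51.75.
Strong duality: c^T x* = b^T y*. Confirmed.

51.75


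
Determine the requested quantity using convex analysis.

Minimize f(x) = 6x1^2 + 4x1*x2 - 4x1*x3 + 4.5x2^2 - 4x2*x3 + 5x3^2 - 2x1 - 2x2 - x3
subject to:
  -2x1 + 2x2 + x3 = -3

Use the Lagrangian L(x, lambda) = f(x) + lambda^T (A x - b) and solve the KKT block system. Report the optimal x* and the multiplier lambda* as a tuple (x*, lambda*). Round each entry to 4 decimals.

Form the Lagrangian:
  L(x, lambda) = (1/2) x^T Q x + c^T x + lambda^T (A x - b)
Stationarity (grad_x L = 0): Q x + c + A^T lambda = 0.
Primal feasibility: A x = b.

This gives the KKT block system:
  [ Q   A^T ] [ x     ]   [-c ]
  [ A    0  ] [ lambda ] = [ b ]

Solving the linear system:
  x*      = (0.7548, -0.6897, -0.1111)
  lambda* = (2.3716)
  f(x*)   = 3.5479

x* = (0.7548, -0.6897, -0.1111), lambda* = (2.3716)


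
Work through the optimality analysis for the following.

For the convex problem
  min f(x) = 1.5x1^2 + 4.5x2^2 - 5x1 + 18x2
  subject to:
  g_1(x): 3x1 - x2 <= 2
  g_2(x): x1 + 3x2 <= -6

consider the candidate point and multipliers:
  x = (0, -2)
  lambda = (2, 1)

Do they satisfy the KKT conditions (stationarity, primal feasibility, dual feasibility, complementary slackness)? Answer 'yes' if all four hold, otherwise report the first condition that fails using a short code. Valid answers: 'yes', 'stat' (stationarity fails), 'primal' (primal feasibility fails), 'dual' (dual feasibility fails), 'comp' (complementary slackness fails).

Gradient of f: grad f(x) = Q x + c = (-5, 0)
Constraint values g_i(x) = a_i^T x - b_i:
  g_1((0, -2)) = 0
  g_2((0, -2)) = 0
Stationarity residual: grad f(x) + sum_i lambda_i a_i = (2, 1)
  -> stationarity FAILS
Primal feasibility (all g_i <= 0): OK
Dual feasibility (all lambda_i >= 0): OK
Complementary slackness (lambda_i * g_i(x) = 0 for all i): OK

Verdict: the first failing condition is stationarity -> stat.

stat


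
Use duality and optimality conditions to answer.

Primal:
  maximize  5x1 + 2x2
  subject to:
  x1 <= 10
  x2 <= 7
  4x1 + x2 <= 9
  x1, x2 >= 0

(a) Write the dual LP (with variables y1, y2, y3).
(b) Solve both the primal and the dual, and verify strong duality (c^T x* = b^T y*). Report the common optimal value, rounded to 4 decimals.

The standard primal-dual pair for 'max c^T x s.t. A x <= b, x >= 0' is:
  Dual:  min b^T y  s.t.  A^T y >= c,  y >= 0.

So the dual LP is:
  minimize  10y1 + 7y2 + 9y3
  subject to:
    y1 + 4y3 >= 5
    y2 + y3 >= 2
    y1, y2, y3 >= 0

Solving the primal: x* = (0.5, 7).
  primal value c^T x* = 16.5.
Solving the dual: y* = (0, 0.75, 1.25).
  dual value b^T y* = 16.5.
Strong duality: c^T x* = b^T y*. Confirmed.

16.5


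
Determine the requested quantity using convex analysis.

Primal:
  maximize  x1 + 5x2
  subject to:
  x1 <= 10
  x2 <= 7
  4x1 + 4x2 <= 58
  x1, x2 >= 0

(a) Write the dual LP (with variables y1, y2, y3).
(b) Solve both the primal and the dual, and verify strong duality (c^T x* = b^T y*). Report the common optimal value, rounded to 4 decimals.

The standard primal-dual pair for 'max c^T x s.t. A x <= b, x >= 0' is:
  Dual:  min b^T y  s.t.  A^T y >= c,  y >= 0.

So the dual LP is:
  minimize  10y1 + 7y2 + 58y3
  subject to:
    y1 + 4y3 >= 1
    y2 + 4y3 >= 5
    y1, y2, y3 >= 0

Solving the primal: x* = (7.5, 7).
  primal value c^T x* = 42.5.
Solving the dual: y* = (0, 4, 0.25).
  dual value b^T y* = 42.5.
Strong duality: c^T x* = b^T y*. Confirmed.

42.5


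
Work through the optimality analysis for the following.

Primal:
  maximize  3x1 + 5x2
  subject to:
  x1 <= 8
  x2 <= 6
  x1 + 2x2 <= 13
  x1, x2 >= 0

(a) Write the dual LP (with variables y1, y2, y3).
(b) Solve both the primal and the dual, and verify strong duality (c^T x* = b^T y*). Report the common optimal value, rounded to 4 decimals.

The standard primal-dual pair for 'max c^T x s.t. A x <= b, x >= 0' is:
  Dual:  min b^T y  s.t.  A^T y >= c,  y >= 0.

So the dual LP is:
  minimize  8y1 + 6y2 + 13y3
  subject to:
    y1 + y3 >= 3
    y2 + 2y3 >= 5
    y1, y2, y3 >= 0

Solving the primal: x* = (8, 2.5).
  primal value c^T x* = 36.5.
Solving the dual: y* = (0.5, 0, 2.5).
  dual value b^T y* = 36.5.
Strong duality: c^T x* = b^T y*. Confirmed.

36.5


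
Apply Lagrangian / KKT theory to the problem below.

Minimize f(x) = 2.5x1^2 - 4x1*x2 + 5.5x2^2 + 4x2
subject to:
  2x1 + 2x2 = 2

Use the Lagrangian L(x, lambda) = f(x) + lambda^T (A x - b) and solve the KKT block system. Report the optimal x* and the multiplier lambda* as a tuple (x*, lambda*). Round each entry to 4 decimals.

Form the Lagrangian:
  L(x, lambda) = (1/2) x^T Q x + c^T x + lambda^T (A x - b)
Stationarity (grad_x L = 0): Q x + c + A^T lambda = 0.
Primal feasibility: A x = b.

This gives the KKT block system:
  [ Q   A^T ] [ x     ]   [-c ]
  [ A    0  ] [ lambda ] = [ b ]

Solving the linear system:
  x*      = (0.7917, 0.2083)
  lambda* = (-1.5625)
  f(x*)   = 1.9792

x* = (0.7917, 0.2083), lambda* = (-1.5625)


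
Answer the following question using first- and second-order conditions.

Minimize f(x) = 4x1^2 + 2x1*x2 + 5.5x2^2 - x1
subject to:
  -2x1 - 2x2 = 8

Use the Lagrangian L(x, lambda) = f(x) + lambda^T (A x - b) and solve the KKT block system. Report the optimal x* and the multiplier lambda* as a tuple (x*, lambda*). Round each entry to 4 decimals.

Form the Lagrangian:
  L(x, lambda) = (1/2) x^T Q x + c^T x + lambda^T (A x - b)
Stationarity (grad_x L = 0): Q x + c + A^T lambda = 0.
Primal feasibility: A x = b.

This gives the KKT block system:
  [ Q   A^T ] [ x     ]   [-c ]
  [ A    0  ] [ lambda ] = [ b ]

Solving the linear system:
  x*      = (-2.3333, -1.6667)
  lambda* = (-11.5)
  f(x*)   = 47.1667

x* = (-2.3333, -1.6667), lambda* = (-11.5)


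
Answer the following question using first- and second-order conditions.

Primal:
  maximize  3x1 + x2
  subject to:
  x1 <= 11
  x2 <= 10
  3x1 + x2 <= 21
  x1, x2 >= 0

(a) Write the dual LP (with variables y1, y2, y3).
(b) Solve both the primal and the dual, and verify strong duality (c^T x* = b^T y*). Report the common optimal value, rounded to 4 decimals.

The standard primal-dual pair for 'max c^T x s.t. A x <= b, x >= 0' is:
  Dual:  min b^T y  s.t.  A^T y >= c,  y >= 0.

So the dual LP is:
  minimize  11y1 + 10y2 + 21y3
  subject to:
    y1 + 3y3 >= 3
    y2 + y3 >= 1
    y1, y2, y3 >= 0

Solving the primal: x* = (7, 0).
  primal value c^T x* = 21.
Solving the dual: y* = (0, 0, 1).
  dual value b^T y* = 21.
Strong duality: c^T x* = b^T y*. Confirmed.

21


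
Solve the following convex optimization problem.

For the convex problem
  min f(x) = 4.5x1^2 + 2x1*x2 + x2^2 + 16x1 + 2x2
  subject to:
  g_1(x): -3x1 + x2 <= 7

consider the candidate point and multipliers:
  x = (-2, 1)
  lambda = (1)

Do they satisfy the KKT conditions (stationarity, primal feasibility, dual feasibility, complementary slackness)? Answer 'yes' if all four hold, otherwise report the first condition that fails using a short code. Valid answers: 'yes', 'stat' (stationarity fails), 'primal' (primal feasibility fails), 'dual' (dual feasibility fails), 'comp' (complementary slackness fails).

Gradient of f: grad f(x) = Q x + c = (0, 0)
Constraint values g_i(x) = a_i^T x - b_i:
  g_1((-2, 1)) = 0
Stationarity residual: grad f(x) + sum_i lambda_i a_i = (-3, 1)
  -> stationarity FAILS
Primal feasibility (all g_i <= 0): OK
Dual feasibility (all lambda_i >= 0): OK
Complementary slackness (lambda_i * g_i(x) = 0 for all i): OK

Verdict: the first failing condition is stationarity -> stat.

stat


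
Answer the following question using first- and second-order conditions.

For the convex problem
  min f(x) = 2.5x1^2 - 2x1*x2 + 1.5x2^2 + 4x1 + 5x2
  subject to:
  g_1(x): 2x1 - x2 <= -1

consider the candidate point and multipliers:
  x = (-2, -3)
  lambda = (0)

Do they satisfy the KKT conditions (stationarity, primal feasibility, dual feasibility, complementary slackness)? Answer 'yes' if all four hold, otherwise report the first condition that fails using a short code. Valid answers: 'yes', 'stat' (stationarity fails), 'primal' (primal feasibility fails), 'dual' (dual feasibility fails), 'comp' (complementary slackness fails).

Gradient of f: grad f(x) = Q x + c = (0, 0)
Constraint values g_i(x) = a_i^T x - b_i:
  g_1((-2, -3)) = 0
Stationarity residual: grad f(x) + sum_i lambda_i a_i = (0, 0)
  -> stationarity OK
Primal feasibility (all g_i <= 0): OK
Dual feasibility (all lambda_i >= 0): OK
Complementary slackness (lambda_i * g_i(x) = 0 for all i): OK

Verdict: yes, KKT holds.

yes


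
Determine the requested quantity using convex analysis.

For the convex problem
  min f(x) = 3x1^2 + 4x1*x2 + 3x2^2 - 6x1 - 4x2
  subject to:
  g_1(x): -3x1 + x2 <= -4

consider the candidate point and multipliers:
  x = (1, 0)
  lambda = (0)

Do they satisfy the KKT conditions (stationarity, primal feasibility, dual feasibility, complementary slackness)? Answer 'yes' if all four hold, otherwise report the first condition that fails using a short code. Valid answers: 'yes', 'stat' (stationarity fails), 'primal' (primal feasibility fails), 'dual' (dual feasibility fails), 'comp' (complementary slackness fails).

Gradient of f: grad f(x) = Q x + c = (0, 0)
Constraint values g_i(x) = a_i^T x - b_i:
  g_1((1, 0)) = 1
Stationarity residual: grad f(x) + sum_i lambda_i a_i = (0, 0)
  -> stationarity OK
Primal feasibility (all g_i <= 0): FAILS
Dual feasibility (all lambda_i >= 0): OK
Complementary slackness (lambda_i * g_i(x) = 0 for all i): OK

Verdict: the first failing condition is primal_feasibility -> primal.

primal


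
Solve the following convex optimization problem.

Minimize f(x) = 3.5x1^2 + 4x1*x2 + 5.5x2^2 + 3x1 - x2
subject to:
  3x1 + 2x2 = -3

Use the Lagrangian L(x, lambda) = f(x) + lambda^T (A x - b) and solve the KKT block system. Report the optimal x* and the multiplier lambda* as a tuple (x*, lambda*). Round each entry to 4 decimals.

Form the Lagrangian:
  L(x, lambda) = (1/2) x^T Q x + c^T x + lambda^T (A x - b)
Stationarity (grad_x L = 0): Q x + c + A^T lambda = 0.
Primal feasibility: A x = b.

This gives the KKT block system:
  [ Q   A^T ] [ x     ]   [-c ]
  [ A    0  ] [ lambda ] = [ b ]

Solving the linear system:
  x*      = (-1.1772, 0.2658)
  lambda* = (1.3924)
  f(x*)   = 0.1899

x* = (-1.1772, 0.2658), lambda* = (1.3924)


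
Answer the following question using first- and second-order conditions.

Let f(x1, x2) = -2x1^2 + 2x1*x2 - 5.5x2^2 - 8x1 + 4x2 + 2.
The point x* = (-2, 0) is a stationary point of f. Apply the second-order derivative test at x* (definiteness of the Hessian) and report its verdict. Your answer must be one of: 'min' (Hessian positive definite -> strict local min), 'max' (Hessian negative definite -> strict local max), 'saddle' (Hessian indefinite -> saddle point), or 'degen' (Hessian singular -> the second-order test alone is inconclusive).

Compute the Hessian H = grad^2 f:
  H = [[-4, 2], [2, -11]]
Verify stationarity: grad f(x*) = H x* + g = (0, 0).
Eigenvalues of H: -11.5311, -3.4689.
Both eigenvalues < 0, so H is negative definite -> x* is a strict local max.

max


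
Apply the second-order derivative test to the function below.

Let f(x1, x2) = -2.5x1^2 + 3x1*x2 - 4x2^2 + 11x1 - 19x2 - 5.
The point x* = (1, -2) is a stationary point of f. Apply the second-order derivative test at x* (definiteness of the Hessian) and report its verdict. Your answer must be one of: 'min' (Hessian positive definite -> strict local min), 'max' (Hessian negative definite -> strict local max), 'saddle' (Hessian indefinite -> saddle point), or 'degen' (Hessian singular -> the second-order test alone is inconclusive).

Compute the Hessian H = grad^2 f:
  H = [[-5, 3], [3, -8]]
Verify stationarity: grad f(x*) = H x* + g = (0, 0).
Eigenvalues of H: -9.8541, -3.1459.
Both eigenvalues < 0, so H is negative definite -> x* is a strict local max.

max


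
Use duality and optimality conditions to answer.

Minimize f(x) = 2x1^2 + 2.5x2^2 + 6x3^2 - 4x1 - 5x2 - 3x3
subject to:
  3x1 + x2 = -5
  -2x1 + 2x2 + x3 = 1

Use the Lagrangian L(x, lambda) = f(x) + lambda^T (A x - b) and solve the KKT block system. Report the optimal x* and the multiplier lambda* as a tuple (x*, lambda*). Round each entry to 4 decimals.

Form the Lagrangian:
  L(x, lambda) = (1/2) x^T Q x + c^T x + lambda^T (A x - b)
Stationarity (grad_x L = 0): Q x + c + A^T lambda = 0.
Primal feasibility: A x = b.

This gives the KKT block system:
  [ Q   A^T ] [ x     ]   [-c ]
  [ A    0  ] [ lambda ] = [ b ]

Solving the linear system:
  x*      = (-1.3684, -0.8947, 0.0526)
  lambda* = (4.7368, 2.3684)
  f(x*)   = 15.5526

x* = (-1.3684, -0.8947, 0.0526), lambda* = (4.7368, 2.3684)


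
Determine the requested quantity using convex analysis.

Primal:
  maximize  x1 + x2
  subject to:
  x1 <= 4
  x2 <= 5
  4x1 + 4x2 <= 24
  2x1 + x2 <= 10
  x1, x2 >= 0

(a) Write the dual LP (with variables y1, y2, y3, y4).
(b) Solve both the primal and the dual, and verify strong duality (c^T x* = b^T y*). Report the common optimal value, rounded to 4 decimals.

The standard primal-dual pair for 'max c^T x s.t. A x <= b, x >= 0' is:
  Dual:  min b^T y  s.t.  A^T y >= c,  y >= 0.

So the dual LP is:
  minimize  4y1 + 5y2 + 24y3 + 10y4
  subject to:
    y1 + 4y3 + 2y4 >= 1
    y2 + 4y3 + y4 >= 1
    y1, y2, y3, y4 >= 0

Solving the primal: x* = (4, 2).
  primal value c^T x* = 6.
Solving the dual: y* = (0, 0, 0.25, 0).
  dual value b^T y* = 6.
Strong duality: c^T x* = b^T y*. Confirmed.

6


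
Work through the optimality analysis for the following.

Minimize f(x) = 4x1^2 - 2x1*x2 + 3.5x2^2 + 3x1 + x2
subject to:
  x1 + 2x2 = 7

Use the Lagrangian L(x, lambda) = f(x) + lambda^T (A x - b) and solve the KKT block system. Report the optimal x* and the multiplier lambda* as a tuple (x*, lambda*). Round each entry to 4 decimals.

Form the Lagrangian:
  L(x, lambda) = (1/2) x^T Q x + c^T x + lambda^T (A x - b)
Stationarity (grad_x L = 0): Q x + c + A^T lambda = 0.
Primal feasibility: A x = b.

This gives the KKT block system:
  [ Q   A^T ] [ x     ]   [-c ]
  [ A    0  ] [ lambda ] = [ b ]

Solving the linear system:
  x*      = (1.4255, 2.7872)
  lambda* = (-8.8298)
  f(x*)   = 34.4362

x* = (1.4255, 2.7872), lambda* = (-8.8298)


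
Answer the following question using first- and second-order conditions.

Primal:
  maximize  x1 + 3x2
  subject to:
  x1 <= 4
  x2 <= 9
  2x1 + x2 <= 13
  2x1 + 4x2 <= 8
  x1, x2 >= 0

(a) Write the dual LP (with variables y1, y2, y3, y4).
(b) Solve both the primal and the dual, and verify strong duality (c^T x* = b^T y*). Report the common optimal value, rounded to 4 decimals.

The standard primal-dual pair for 'max c^T x s.t. A x <= b, x >= 0' is:
  Dual:  min b^T y  s.t.  A^T y >= c,  y >= 0.

So the dual LP is:
  minimize  4y1 + 9y2 + 13y3 + 8y4
  subject to:
    y1 + 2y3 + 2y4 >= 1
    y2 + y3 + 4y4 >= 3
    y1, y2, y3, y4 >= 0

Solving the primal: x* = (0, 2).
  primal value c^T x* = 6.
Solving the dual: y* = (0, 0, 0, 0.75).
  dual value b^T y* = 6.
Strong duality: c^T x* = b^T y*. Confirmed.

6


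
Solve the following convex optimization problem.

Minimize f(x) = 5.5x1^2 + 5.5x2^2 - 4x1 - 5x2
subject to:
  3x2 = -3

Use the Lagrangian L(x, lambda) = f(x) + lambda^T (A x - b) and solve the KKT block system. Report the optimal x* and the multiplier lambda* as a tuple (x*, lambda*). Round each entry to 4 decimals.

Form the Lagrangian:
  L(x, lambda) = (1/2) x^T Q x + c^T x + lambda^T (A x - b)
Stationarity (grad_x L = 0): Q x + c + A^T lambda = 0.
Primal feasibility: A x = b.

This gives the KKT block system:
  [ Q   A^T ] [ x     ]   [-c ]
  [ A    0  ] [ lambda ] = [ b ]

Solving the linear system:
  x*      = (0.3636, -1)
  lambda* = (5.3333)
  f(x*)   = 9.7727

x* = (0.3636, -1), lambda* = (5.3333)


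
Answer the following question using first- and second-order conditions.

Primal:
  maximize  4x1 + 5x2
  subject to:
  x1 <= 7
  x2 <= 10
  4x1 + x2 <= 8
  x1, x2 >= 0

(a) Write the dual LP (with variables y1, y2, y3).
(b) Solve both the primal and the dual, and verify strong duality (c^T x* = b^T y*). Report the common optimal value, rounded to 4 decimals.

The standard primal-dual pair for 'max c^T x s.t. A x <= b, x >= 0' is:
  Dual:  min b^T y  s.t.  A^T y >= c,  y >= 0.

So the dual LP is:
  minimize  7y1 + 10y2 + 8y3
  subject to:
    y1 + 4y3 >= 4
    y2 + y3 >= 5
    y1, y2, y3 >= 0

Solving the primal: x* = (0, 8).
  primal value c^T x* = 40.
Solving the dual: y* = (0, 0, 5).
  dual value b^T y* = 40.
Strong duality: c^T x* = b^T y*. Confirmed.

40


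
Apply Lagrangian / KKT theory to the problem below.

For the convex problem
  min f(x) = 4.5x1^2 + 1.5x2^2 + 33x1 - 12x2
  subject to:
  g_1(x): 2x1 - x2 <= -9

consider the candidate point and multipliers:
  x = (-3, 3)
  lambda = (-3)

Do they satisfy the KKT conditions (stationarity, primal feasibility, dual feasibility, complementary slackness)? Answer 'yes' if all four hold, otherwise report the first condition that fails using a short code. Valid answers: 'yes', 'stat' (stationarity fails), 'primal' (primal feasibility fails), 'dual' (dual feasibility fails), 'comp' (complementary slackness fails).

Gradient of f: grad f(x) = Q x + c = (6, -3)
Constraint values g_i(x) = a_i^T x - b_i:
  g_1((-3, 3)) = 0
Stationarity residual: grad f(x) + sum_i lambda_i a_i = (0, 0)
  -> stationarity OK
Primal feasibility (all g_i <= 0): OK
Dual feasibility (all lambda_i >= 0): FAILS
Complementary slackness (lambda_i * g_i(x) = 0 for all i): OK

Verdict: the first failing condition is dual_feasibility -> dual.

dual


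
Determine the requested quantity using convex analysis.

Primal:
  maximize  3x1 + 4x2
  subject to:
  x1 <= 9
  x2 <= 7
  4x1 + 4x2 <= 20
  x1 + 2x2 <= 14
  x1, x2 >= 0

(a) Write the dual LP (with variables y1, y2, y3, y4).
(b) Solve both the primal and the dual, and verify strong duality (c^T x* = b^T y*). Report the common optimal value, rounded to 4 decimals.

The standard primal-dual pair for 'max c^T x s.t. A x <= b, x >= 0' is:
  Dual:  min b^T y  s.t.  A^T y >= c,  y >= 0.

So the dual LP is:
  minimize  9y1 + 7y2 + 20y3 + 14y4
  subject to:
    y1 + 4y3 + y4 >= 3
    y2 + 4y3 + 2y4 >= 4
    y1, y2, y3, y4 >= 0

Solving the primal: x* = (0, 5).
  primal value c^T x* = 20.
Solving the dual: y* = (0, 0, 1, 0).
  dual value b^T y* = 20.
Strong duality: c^T x* = b^T y*. Confirmed.

20


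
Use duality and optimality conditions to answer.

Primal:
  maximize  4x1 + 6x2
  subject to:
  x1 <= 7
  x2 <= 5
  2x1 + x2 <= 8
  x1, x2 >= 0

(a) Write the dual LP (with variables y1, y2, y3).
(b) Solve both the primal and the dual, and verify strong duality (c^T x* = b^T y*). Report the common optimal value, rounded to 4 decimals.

The standard primal-dual pair for 'max c^T x s.t. A x <= b, x >= 0' is:
  Dual:  min b^T y  s.t.  A^T y >= c,  y >= 0.

So the dual LP is:
  minimize  7y1 + 5y2 + 8y3
  subject to:
    y1 + 2y3 >= 4
    y2 + y3 >= 6
    y1, y2, y3 >= 0

Solving the primal: x* = (1.5, 5).
  primal value c^T x* = 36.
Solving the dual: y* = (0, 4, 2).
  dual value b^T y* = 36.
Strong duality: c^T x* = b^T y*. Confirmed.

36


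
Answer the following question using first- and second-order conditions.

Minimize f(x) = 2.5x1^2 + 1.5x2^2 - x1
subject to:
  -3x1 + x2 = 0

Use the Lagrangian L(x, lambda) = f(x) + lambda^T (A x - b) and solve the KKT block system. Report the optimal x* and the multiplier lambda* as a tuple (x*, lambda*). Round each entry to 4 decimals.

Form the Lagrangian:
  L(x, lambda) = (1/2) x^T Q x + c^T x + lambda^T (A x - b)
Stationarity (grad_x L = 0): Q x + c + A^T lambda = 0.
Primal feasibility: A x = b.

This gives the KKT block system:
  [ Q   A^T ] [ x     ]   [-c ]
  [ A    0  ] [ lambda ] = [ b ]

Solving the linear system:
  x*      = (0.0312, 0.0938)
  lambda* = (-0.2812)
  f(x*)   = -0.0156

x* = (0.0312, 0.0938), lambda* = (-0.2812)
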